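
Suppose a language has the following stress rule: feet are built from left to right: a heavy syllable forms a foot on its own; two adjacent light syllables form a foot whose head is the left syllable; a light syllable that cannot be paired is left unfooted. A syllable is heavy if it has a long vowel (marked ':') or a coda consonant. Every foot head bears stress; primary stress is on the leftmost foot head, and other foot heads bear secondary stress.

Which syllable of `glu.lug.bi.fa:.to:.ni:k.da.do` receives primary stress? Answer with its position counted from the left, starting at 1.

2

Weights: 1 glu L, 2 lug H, 3 bi L, 4 fa: H, 5 to: H, 6 ni:k H, 7 da L, 8 do L.
Parse left to right (heavy = foot alone; LL = one foot; stranded L unfooted): glu (ˈlug) bi (ˈfa:) (ˈto:) (ˈni:k) (ˈda.do).
Foot heads: 2, 4, 5, 6, 7.
Primary stress on the leftmost head = syllable 2.
Primary stress: syllable 2 → glu.ˈlug.bi.fa:.to:.ni:k.da.do.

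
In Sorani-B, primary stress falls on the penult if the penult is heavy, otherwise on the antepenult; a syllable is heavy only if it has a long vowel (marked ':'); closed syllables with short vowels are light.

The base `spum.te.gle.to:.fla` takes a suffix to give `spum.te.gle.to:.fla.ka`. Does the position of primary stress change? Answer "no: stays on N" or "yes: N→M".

Base `spum.te.gle.to:.fla` (5 syllables):
  Weights: 3 gle L, 4 to: H, 5 fla L.
  The penult (syllable 4, to:) is heavy, so it takes stress.
  → primary stress on syllable 4.
Suffixed `spum.te.gle.to:.fla.ka` (6 syllables):
  Weights: 4 to: H, 5 fla L, 6 ka L.
  The penult (syllable 5, fla) is light, so stress falls on the antepenult (syllable 4, to:).
  → primary stress on syllable 4.

no: stays on 4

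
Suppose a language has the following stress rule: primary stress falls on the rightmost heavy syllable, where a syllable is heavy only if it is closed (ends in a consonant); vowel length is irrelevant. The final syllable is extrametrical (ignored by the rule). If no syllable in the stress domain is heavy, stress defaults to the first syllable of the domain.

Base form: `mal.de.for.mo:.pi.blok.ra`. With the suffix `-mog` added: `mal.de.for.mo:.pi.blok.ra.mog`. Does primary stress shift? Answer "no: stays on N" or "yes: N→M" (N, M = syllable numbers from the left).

Base `mal.de.for.mo:.pi.blok.ra` (7 syllables):
  The final syllable (7, ra) is extrametrical; the stress domain is syllables 1–6.
  Weights: 1 mal H, 2 de L, 3 for H, 4 mo: L, 5 pi L, 6 blok H.
  Heavy syllables in the domain: 1, 3, 6. The rightmost is syllable 6 (blok).
  → primary stress on syllable 6.
Suffixed `mal.de.for.mo:.pi.blok.ra.mog` (8 syllables):
  The final syllable (8, mog) is extrametrical; the stress domain is syllables 1–7.
  Weights: 1 mal H, 2 de L, 3 for H, 4 mo: L, 5 pi L, 6 blok H, 7 ra L.
  Heavy syllables in the domain: 1, 3, 6. The rightmost is syllable 6 (blok).
  → primary stress on syllable 6.

no: stays on 6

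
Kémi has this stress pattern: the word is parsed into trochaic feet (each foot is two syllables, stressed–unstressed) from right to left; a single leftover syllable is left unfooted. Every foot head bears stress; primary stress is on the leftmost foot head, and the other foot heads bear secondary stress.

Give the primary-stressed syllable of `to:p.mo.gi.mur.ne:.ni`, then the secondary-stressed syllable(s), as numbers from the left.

Parse right to left into trochaic (ˈσσ) feet: (ˈto:p.mo) (ˈgi.mur) (ˈne:.ni).
Foot heads (stressed positions): 1, 3, 5.
End Rule Leftmost: primary stress on the leftmost head = syllable 1.
Secondary stress on 3, 5: ˈto:p.mo.ˌgi.mur.ˌne:.ni.

primary 1, secondary 3, 5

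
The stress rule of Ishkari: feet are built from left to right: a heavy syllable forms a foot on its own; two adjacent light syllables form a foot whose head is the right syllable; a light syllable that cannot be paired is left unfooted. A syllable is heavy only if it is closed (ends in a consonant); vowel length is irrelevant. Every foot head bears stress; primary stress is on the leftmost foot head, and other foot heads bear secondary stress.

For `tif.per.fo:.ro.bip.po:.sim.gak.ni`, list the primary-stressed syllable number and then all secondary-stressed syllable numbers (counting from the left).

primary 1, secondary 2, 4, 5, 7, 8

Weights: 1 tif H, 2 per H, 3 fo: L, 4 ro L, 5 bip H, 6 po: L, 7 sim H, 8 gak H, 9 ni L.
Parse left to right (heavy = foot alone; LL = one foot; stranded L unfooted): (ˈtif) (ˈper) (fo:.ˈro) (ˈbip) po: (ˈsim) (ˈgak) ni.
Foot heads: 1, 2, 4, 5, 7, 8.
Primary stress on the leftmost head = syllable 1.
Secondary stress on 2, 4, 5, 7, 8: ˈtif.ˌper.fo:.ˌro.ˌbip.po:.ˌsim.ˌgak.ni.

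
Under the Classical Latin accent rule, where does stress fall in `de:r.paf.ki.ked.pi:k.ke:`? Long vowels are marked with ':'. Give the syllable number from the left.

Classical Latin: stress the penult if heavy (long vowel or closed), else the antepenult.
Weights: 4 ked H, 5 pi:k H, 6 ke: H.
The penult (syllable 5, pi:k) is heavy, so it takes stress.
Stress on syllable 5: de:r.paf.ki.ked.ˈpi:k.ke:.

5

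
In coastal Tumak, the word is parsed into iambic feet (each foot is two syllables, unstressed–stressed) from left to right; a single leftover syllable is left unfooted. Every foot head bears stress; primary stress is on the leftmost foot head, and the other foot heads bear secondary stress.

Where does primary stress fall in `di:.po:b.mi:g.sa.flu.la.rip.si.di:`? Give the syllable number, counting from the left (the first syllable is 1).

2

Parse left to right into iambic (σˈσ) feet: (di:.ˈpo:b) (mi:g.ˈsa) (flu.ˈla) (rip.ˈsi) di:. Syllable 9 is left unfooted.
Foot heads (stressed positions): 2, 4, 6, 8.
End Rule Leftmost: primary stress on the leftmost head = syllable 2.
Primary stress: syllable 2 → di:.ˈpo:b.mi:g.sa.flu.la.rip.si.di:.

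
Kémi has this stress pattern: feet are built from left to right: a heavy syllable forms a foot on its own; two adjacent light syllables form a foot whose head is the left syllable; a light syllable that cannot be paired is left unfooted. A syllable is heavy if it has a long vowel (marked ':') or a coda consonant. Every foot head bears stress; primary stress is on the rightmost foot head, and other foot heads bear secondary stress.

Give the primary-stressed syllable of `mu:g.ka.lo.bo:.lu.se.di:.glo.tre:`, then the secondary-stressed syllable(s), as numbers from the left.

primary 9, secondary 1, 2, 4, 5, 7

Weights: 1 mu:g H, 2 ka L, 3 lo L, 4 bo: H, 5 lu L, 6 se L, 7 di: H, 8 glo L, 9 tre: H.
Parse left to right (heavy = foot alone; LL = one foot; stranded L unfooted): (ˈmu:g) (ˈka.lo) (ˈbo:) (ˈlu.se) (ˈdi:) glo (ˈtre:).
Foot heads: 1, 2, 4, 5, 7, 9.
Primary stress on the rightmost head = syllable 9.
Secondary stress on 1, 2, 4, 5, 7: ˌmu:g.ˌka.lo.ˌbo:.ˌlu.se.ˌdi:.glo.ˈtre:.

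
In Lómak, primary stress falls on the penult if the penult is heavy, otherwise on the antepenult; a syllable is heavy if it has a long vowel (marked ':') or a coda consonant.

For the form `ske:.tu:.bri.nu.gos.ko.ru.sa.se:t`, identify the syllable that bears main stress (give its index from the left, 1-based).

7

Weights: 7 ru L, 8 sa L, 9 se:t H.
The penult (syllable 8, sa) is light, so stress falls on the antepenult (syllable 7, ru).
Primary stress: syllable 7 → ske:.tu:.bri.nu.gos.ko.ˈru.sa.se:t.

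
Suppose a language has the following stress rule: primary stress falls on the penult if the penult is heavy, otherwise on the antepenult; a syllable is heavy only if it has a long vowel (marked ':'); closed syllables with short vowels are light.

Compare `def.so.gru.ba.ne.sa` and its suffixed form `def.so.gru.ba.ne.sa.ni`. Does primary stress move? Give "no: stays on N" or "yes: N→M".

Base `def.so.gru.ba.ne.sa` (6 syllables):
  Weights: 4 ba L, 5 ne L, 6 sa L.
  The penult (syllable 5, ne) is light, so stress falls on the antepenult (syllable 4, ba).
  → primary stress on syllable 4.
Suffixed `def.so.gru.ba.ne.sa.ni` (7 syllables):
  Weights: 5 ne L, 6 sa L, 7 ni L.
  The penult (syllable 6, sa) is light, so stress falls on the antepenult (syllable 5, ne).
  → primary stress on syllable 5.

yes: 4→5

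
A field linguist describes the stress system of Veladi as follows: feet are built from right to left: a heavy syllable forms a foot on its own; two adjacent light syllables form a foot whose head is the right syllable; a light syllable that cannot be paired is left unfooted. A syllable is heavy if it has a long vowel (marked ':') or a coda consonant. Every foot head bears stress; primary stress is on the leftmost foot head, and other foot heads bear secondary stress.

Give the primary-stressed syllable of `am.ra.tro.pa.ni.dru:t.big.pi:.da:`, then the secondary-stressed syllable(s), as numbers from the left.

Weights: 1 am H, 2 ra L, 3 tro L, 4 pa L, 5 ni L, 6 dru:t H, 7 big H, 8 pi: H, 9 da: H.
Parse right to left (heavy = foot alone; LL = one foot; stranded L unfooted): (ˈam) (ra.ˈtro) (pa.ˈni) (ˈdru:t) (ˈbig) (ˈpi:) (ˈda:).
Foot heads: 1, 3, 5, 6, 7, 8, 9.
Primary stress on the leftmost head = syllable 1.
Secondary stress on 3, 5, 6, 7, 8, 9: ˈam.ra.ˌtro.pa.ˌni.ˌdru:t.ˌbig.ˌpi:.ˌda:.

primary 1, secondary 3, 5, 6, 7, 8, 9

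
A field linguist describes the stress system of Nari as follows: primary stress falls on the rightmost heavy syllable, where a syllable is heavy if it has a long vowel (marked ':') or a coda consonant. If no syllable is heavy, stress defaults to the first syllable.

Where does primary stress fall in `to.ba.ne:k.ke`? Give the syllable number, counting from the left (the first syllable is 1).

Weights: 1 to L, 2 ba L, 3 ne:k H, 4 ke L.
Heavy syllables in the domain: 3. The rightmost is syllable 3 (ne:k).
Primary stress: syllable 3 → to.ba.ˈne:k.ke.

3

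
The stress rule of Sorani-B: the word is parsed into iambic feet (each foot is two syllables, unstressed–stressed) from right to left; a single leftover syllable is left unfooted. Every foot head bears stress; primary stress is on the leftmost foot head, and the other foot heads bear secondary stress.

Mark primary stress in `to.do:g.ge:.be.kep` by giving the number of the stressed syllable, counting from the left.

Parse right to left into iambic (σˈσ) feet: to (do:g.ˈge:) (be.ˈkep). Syllable 1 is left unfooted.
Foot heads (stressed positions): 3, 5.
End Rule Leftmost: primary stress on the leftmost head = syllable 3.
Primary stress: syllable 3 → to.do:g.ˈge:.be.kep.

3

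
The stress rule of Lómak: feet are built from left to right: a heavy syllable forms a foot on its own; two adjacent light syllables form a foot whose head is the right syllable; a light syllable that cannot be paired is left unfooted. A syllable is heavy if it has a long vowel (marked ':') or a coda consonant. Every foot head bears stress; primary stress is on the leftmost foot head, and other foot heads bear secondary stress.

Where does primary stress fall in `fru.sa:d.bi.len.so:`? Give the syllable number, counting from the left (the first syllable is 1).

2

Weights: 1 fru L, 2 sa:d H, 3 bi L, 4 len H, 5 so: H.
Parse left to right (heavy = foot alone; LL = one foot; stranded L unfooted): fru (ˈsa:d) bi (ˈlen) (ˈso:).
Foot heads: 2, 4, 5.
Primary stress on the leftmost head = syllable 2.
Primary stress: syllable 2 → fru.ˈsa:d.bi.len.so:.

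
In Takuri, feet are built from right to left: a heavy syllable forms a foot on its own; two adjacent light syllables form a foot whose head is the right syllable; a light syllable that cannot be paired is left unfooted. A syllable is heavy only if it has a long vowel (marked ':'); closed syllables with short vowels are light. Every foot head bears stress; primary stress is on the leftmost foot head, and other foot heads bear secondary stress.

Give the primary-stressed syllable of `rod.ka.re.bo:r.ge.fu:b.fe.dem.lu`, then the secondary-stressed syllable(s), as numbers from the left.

Weights: 1 rod L, 2 ka L, 3 re L, 4 bo:r H, 5 ge L, 6 fu:b H, 7 fe L, 8 dem L, 9 lu L.
Parse right to left (heavy = foot alone; LL = one foot; stranded L unfooted): rod (ka.ˈre) (ˈbo:r) ge (ˈfu:b) fe (dem.ˈlu).
Foot heads: 3, 4, 6, 9.
Primary stress on the leftmost head = syllable 3.
Secondary stress on 4, 6, 9: rod.ka.ˈre.ˌbo:r.ge.ˌfu:b.fe.dem.ˌlu.

primary 3, secondary 4, 6, 9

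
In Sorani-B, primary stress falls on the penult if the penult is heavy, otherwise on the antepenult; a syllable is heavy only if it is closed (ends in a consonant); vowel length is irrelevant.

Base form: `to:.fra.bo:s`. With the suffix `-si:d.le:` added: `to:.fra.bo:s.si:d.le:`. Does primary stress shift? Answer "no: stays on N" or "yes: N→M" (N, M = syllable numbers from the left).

Base `to:.fra.bo:s` (3 syllables):
  Weights: 1 to: L, 2 fra L, 3 bo:s H.
  The penult (syllable 2, fra) is light, so stress falls on the antepenult (syllable 1, to:).
  → primary stress on syllable 1.
Suffixed `to:.fra.bo:s.si:d.le:` (5 syllables):
  Weights: 3 bo:s H, 4 si:d H, 5 le: L.
  The penult (syllable 4, si:d) is heavy, so it takes stress.
  → primary stress on syllable 4.

yes: 1→4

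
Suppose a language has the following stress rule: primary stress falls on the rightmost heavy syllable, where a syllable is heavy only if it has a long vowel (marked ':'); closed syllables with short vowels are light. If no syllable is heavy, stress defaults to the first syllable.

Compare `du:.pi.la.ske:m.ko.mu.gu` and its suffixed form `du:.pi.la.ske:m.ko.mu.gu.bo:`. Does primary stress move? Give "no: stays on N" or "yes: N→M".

Base `du:.pi.la.ske:m.ko.mu.gu` (7 syllables):
  Weights: 1 du: H, 2 pi L, 3 la L, 4 ske:m H, 5 ko L, 6 mu L, 7 gu L.
  Heavy syllables in the domain: 1, 4. The rightmost is syllable 4 (ske:m).
  → primary stress on syllable 4.
Suffixed `du:.pi.la.ske:m.ko.mu.gu.bo:` (8 syllables):
  Weights: 1 du: H, 2 pi L, 3 la L, 4 ske:m H, 5 ko L, 6 mu L, 7 gu L, 8 bo: H.
  Heavy syllables in the domain: 1, 4, 8. The rightmost is syllable 8 (bo:).
  → primary stress on syllable 8.

yes: 4→8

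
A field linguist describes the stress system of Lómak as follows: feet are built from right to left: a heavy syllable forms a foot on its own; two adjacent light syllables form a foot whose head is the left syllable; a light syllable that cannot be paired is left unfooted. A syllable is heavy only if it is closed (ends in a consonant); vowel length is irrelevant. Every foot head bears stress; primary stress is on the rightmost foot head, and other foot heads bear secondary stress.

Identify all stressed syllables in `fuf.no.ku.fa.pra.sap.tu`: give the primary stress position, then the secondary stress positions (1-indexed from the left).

primary 6, secondary 1, 2, 4

Weights: 1 fuf H, 2 no L, 3 ku L, 4 fa L, 5 pra L, 6 sap H, 7 tu L.
Parse right to left (heavy = foot alone; LL = one foot; stranded L unfooted): (ˈfuf) (ˈno.ku) (ˈfa.pra) (ˈsap) tu.
Foot heads: 1, 2, 4, 6.
Primary stress on the rightmost head = syllable 6.
Secondary stress on 1, 2, 4: ˌfuf.ˌno.ku.ˌfa.pra.ˈsap.tu.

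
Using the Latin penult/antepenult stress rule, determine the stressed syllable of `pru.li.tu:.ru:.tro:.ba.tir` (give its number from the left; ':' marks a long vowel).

5

Classical Latin: stress the penult if heavy (long vowel or closed), else the antepenult.
Weights: 5 tro: H, 6 ba L, 7 tir H.
The penult (syllable 6, ba) is light, so stress falls on the antepenult (syllable 5, tro:).
Stress on syllable 5: pru.li.tu:.ru:.ˈtro:.ba.tir.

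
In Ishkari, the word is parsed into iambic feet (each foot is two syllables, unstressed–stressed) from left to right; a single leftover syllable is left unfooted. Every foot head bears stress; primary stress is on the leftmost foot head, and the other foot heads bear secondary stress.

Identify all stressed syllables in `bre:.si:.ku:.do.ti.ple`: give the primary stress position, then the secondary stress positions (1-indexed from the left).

primary 2, secondary 4, 6

Parse left to right into iambic (σˈσ) feet: (bre:.ˈsi:) (ku:.ˈdo) (ti.ˈple).
Foot heads (stressed positions): 2, 4, 6.
End Rule Leftmost: primary stress on the leftmost head = syllable 2.
Secondary stress on 4, 6: bre:.ˈsi:.ku:.ˌdo.ti.ˌple.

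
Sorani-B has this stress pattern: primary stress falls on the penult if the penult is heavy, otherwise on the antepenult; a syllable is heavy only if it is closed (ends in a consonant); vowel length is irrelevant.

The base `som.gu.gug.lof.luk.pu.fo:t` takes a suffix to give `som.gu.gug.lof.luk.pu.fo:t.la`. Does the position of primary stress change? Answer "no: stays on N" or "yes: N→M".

Base `som.gu.gug.lof.luk.pu.fo:t` (7 syllables):
  Weights: 5 luk H, 6 pu L, 7 fo:t H.
  The penult (syllable 6, pu) is light, so stress falls on the antepenult (syllable 5, luk).
  → primary stress on syllable 5.
Suffixed `som.gu.gug.lof.luk.pu.fo:t.la` (8 syllables):
  Weights: 6 pu L, 7 fo:t H, 8 la L.
  The penult (syllable 7, fo:t) is heavy, so it takes stress.
  → primary stress on syllable 7.

yes: 5→7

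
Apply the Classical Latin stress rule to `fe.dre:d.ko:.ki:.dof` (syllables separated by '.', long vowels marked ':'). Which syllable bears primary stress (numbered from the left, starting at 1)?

Classical Latin: stress the penult if heavy (long vowel or closed), else the antepenult.
Weights: 3 ko: H, 4 ki: H, 5 dof H.
The penult (syllable 4, ki:) is heavy, so it takes stress.
Stress on syllable 4: fe.dre:d.ko:.ˈki:.dof.

4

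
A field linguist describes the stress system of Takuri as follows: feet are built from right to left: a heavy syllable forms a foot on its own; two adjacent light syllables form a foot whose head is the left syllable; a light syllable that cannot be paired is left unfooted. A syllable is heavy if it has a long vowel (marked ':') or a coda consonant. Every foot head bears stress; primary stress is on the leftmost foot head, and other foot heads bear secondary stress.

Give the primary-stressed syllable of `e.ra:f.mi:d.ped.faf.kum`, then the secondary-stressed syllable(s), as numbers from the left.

primary 2, secondary 3, 4, 5, 6

Weights: 1 e L, 2 ra:f H, 3 mi:d H, 4 ped H, 5 faf H, 6 kum H.
Parse right to left (heavy = foot alone; LL = one foot; stranded L unfooted): e (ˈra:f) (ˈmi:d) (ˈped) (ˈfaf) (ˈkum).
Foot heads: 2, 3, 4, 5, 6.
Primary stress on the leftmost head = syllable 2.
Secondary stress on 3, 4, 5, 6: e.ˈra:f.ˌmi:d.ˌped.ˌfaf.ˌkum.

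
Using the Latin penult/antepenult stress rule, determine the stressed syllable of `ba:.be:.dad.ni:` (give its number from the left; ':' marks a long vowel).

3

Classical Latin: stress the penult if heavy (long vowel or closed), else the antepenult.
Weights: 2 be: H, 3 dad H, 4 ni: H.
The penult (syllable 3, dad) is heavy, so it takes stress.
Stress on syllable 3: ba:.be:.ˈdad.ni:.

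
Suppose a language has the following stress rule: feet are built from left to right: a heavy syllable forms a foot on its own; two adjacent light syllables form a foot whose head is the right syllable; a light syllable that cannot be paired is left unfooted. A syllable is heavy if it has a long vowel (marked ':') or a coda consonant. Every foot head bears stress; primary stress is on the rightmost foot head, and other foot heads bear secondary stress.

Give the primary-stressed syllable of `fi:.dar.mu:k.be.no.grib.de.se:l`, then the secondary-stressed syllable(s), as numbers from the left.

Weights: 1 fi: H, 2 dar H, 3 mu:k H, 4 be L, 5 no L, 6 grib H, 7 de L, 8 se:l H.
Parse left to right (heavy = foot alone; LL = one foot; stranded L unfooted): (ˈfi:) (ˈdar) (ˈmu:k) (be.ˈno) (ˈgrib) de (ˈse:l).
Foot heads: 1, 2, 3, 5, 6, 8.
Primary stress on the rightmost head = syllable 8.
Secondary stress on 1, 2, 3, 5, 6: ˌfi:.ˌdar.ˌmu:k.be.ˌno.ˌgrib.de.ˈse:l.

primary 8, secondary 1, 2, 3, 5, 6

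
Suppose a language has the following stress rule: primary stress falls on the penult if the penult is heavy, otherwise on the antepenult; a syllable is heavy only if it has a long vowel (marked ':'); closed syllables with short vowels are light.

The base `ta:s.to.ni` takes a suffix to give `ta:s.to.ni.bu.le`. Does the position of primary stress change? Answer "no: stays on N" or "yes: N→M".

yes: 1→3

Base `ta:s.to.ni` (3 syllables):
  Weights: 1 ta:s H, 2 to L, 3 ni L.
  The penult (syllable 2, to) is light, so stress falls on the antepenult (syllable 1, ta:s).
  → primary stress on syllable 1.
Suffixed `ta:s.to.ni.bu.le` (5 syllables):
  Weights: 3 ni L, 4 bu L, 5 le L.
  The penult (syllable 4, bu) is light, so stress falls on the antepenult (syllable 3, ni).
  → primary stress on syllable 3.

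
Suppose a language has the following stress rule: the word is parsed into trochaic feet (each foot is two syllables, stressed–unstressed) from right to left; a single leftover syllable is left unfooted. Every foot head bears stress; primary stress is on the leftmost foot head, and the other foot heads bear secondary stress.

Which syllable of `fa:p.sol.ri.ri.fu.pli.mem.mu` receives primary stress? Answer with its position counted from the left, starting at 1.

Parse right to left into trochaic (ˈσσ) feet: (ˈfa:p.sol) (ˈri.ri) (ˈfu.pli) (ˈmem.mu).
Foot heads (stressed positions): 1, 3, 5, 7.
End Rule Leftmost: primary stress on the leftmost head = syllable 1.
Primary stress: syllable 1 → ˈfa:p.sol.ri.ri.fu.pli.mem.mu.

1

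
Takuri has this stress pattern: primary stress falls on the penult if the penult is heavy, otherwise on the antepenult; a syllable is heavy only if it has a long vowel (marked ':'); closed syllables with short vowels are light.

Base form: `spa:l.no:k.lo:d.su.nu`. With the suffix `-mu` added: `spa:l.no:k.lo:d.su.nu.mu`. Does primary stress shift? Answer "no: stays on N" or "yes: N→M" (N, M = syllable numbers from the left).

yes: 3→4

Base `spa:l.no:k.lo:d.su.nu` (5 syllables):
  Weights: 3 lo:d H, 4 su L, 5 nu L.
  The penult (syllable 4, su) is light, so stress falls on the antepenult (syllable 3, lo:d).
  → primary stress on syllable 3.
Suffixed `spa:l.no:k.lo:d.su.nu.mu` (6 syllables):
  Weights: 4 su L, 5 nu L, 6 mu L.
  The penult (syllable 5, nu) is light, so stress falls on the antepenult (syllable 4, su).
  → primary stress on syllable 4.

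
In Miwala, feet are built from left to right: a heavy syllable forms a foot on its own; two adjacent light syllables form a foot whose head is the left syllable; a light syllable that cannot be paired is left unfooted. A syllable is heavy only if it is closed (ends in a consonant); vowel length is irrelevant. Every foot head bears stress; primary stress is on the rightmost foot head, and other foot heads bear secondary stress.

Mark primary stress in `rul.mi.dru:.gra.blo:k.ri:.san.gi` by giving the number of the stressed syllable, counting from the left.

7

Weights: 1 rul H, 2 mi L, 3 dru: L, 4 gra L, 5 blo:k H, 6 ri: L, 7 san H, 8 gi L.
Parse left to right (heavy = foot alone; LL = one foot; stranded L unfooted): (ˈrul) (ˈmi.dru:) gra (ˈblo:k) ri: (ˈsan) gi.
Foot heads: 1, 2, 5, 7.
Primary stress on the rightmost head = syllable 7.
Primary stress: syllable 7 → rul.mi.dru:.gra.blo:k.ri:.ˈsan.gi.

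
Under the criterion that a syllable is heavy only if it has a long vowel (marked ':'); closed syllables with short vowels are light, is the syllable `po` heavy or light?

`po`: short vowel, open (no coda). Short vowel → light.

light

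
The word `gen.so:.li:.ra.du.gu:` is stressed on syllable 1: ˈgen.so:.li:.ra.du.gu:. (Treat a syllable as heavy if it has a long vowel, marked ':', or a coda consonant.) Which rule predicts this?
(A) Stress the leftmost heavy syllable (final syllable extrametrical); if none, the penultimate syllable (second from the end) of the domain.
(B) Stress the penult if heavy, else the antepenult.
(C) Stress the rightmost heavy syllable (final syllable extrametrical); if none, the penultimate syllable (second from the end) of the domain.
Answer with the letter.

Rule A → syllable 1 ✓.
Rule B → syllable 4 (observed: 1).
Rule C → syllable 3 (observed: 1).

A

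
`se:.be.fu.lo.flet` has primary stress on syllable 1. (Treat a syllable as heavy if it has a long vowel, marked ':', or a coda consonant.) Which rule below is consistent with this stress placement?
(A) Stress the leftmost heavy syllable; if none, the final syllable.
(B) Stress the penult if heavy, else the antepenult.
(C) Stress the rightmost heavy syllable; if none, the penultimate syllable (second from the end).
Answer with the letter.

A

Rule A → syllable 1 ✓.
Rule B → syllable 3 (observed: 1).
Rule C → syllable 5 (observed: 1).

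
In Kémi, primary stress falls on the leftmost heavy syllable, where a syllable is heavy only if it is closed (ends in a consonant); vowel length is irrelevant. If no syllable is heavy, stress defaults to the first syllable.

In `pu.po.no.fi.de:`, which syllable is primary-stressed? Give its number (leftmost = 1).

1

Weights: 1 pu L, 2 po L, 3 no L, 4 fi L, 5 de: L.
No heavy syllable in the domain; default to the first syllable = syllable 1.
Primary stress: syllable 1 → ˈpu.po.no.fi.de:.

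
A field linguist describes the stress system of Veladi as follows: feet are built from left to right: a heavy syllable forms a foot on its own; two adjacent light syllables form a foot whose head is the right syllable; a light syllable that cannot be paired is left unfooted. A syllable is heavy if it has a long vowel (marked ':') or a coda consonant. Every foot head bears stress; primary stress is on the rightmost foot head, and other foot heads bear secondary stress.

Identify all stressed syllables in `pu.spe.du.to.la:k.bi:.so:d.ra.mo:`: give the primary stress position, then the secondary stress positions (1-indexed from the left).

Weights: 1 pu L, 2 spe L, 3 du L, 4 to L, 5 la:k H, 6 bi: H, 7 so:d H, 8 ra L, 9 mo: H.
Parse left to right (heavy = foot alone; LL = one foot; stranded L unfooted): (pu.ˈspe) (du.ˈto) (ˈla:k) (ˈbi:) (ˈso:d) ra (ˈmo:).
Foot heads: 2, 4, 5, 6, 7, 9.
Primary stress on the rightmost head = syllable 9.
Secondary stress on 2, 4, 5, 6, 7: pu.ˌspe.du.ˌto.ˌla:k.ˌbi:.ˌso:d.ra.ˈmo:.

primary 9, secondary 2, 4, 5, 6, 7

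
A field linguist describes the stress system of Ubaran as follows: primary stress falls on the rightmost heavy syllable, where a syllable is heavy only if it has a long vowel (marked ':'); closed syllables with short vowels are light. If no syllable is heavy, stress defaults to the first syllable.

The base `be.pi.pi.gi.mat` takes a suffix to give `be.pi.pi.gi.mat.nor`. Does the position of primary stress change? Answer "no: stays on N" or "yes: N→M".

Base `be.pi.pi.gi.mat` (5 syllables):
  Weights: 1 be L, 2 pi L, 3 pi L, 4 gi L, 5 mat L.
  No heavy syllable in the domain; default to the first syllable = syllable 1.
  → primary stress on syllable 1.
Suffixed `be.pi.pi.gi.mat.nor` (6 syllables):
  Weights: 1 be L, 2 pi L, 3 pi L, 4 gi L, 5 mat L, 6 nor L.
  No heavy syllable in the domain; default to the first syllable = syllable 1.
  → primary stress on syllable 1.

no: stays on 1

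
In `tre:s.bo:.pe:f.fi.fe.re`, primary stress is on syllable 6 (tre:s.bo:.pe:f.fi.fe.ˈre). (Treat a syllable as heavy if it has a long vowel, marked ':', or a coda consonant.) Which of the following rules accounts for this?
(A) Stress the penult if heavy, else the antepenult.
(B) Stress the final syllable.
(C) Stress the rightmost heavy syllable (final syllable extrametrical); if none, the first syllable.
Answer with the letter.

B

Rule A → syllable 4 (observed: 6).
Rule B → syllable 6 ✓.
Rule C → syllable 3 (observed: 6).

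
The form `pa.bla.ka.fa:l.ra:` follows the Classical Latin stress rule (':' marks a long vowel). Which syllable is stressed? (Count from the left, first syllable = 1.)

Classical Latin: stress the penult if heavy (long vowel or closed), else the antepenult.
Weights: 3 ka L, 4 fa:l H, 5 ra: H.
The penult (syllable 4, fa:l) is heavy, so it takes stress.
Stress on syllable 4: pa.bla.ka.ˈfa:l.ra:.

4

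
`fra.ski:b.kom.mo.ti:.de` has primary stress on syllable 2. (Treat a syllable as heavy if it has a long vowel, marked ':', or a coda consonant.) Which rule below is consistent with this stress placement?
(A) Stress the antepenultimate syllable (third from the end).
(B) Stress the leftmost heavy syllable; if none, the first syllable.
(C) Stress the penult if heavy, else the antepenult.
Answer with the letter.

B

Rule A → syllable 4 (observed: 2).
Rule B → syllable 2 ✓.
Rule C → syllable 5 (observed: 2).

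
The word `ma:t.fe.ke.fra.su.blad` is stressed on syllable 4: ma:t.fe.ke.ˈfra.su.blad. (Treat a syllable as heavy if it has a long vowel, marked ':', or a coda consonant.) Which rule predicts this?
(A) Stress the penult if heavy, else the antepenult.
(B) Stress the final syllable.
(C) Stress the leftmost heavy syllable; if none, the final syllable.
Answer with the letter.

Rule A → syllable 4 ✓.
Rule B → syllable 6 (observed: 4).
Rule C → syllable 1 (observed: 4).

A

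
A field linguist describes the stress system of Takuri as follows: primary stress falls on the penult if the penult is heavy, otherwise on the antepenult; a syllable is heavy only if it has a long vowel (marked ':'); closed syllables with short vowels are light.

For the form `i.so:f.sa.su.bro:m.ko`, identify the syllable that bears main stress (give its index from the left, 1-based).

Weights: 4 su L, 5 bro:m H, 6 ko L.
The penult (syllable 5, bro:m) is heavy, so it takes stress.
Primary stress: syllable 5 → i.so:f.sa.su.ˈbro:m.ko.

5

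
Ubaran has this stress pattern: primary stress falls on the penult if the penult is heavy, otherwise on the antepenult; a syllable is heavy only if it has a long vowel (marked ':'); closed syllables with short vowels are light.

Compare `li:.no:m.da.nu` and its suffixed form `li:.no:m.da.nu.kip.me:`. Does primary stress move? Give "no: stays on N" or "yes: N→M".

yes: 2→4

Base `li:.no:m.da.nu` (4 syllables):
  Weights: 2 no:m H, 3 da L, 4 nu L.
  The penult (syllable 3, da) is light, so stress falls on the antepenult (syllable 2, no:m).
  → primary stress on syllable 2.
Suffixed `li:.no:m.da.nu.kip.me:` (6 syllables):
  Weights: 4 nu L, 5 kip L, 6 me: H.
  The penult (syllable 5, kip) is light, so stress falls on the antepenult (syllable 4, nu).
  → primary stress on syllable 4.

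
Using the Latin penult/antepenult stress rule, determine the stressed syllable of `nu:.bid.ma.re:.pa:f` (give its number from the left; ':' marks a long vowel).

4

Classical Latin: stress the penult if heavy (long vowel or closed), else the antepenult.
Weights: 3 ma L, 4 re: H, 5 pa:f H.
The penult (syllable 4, re:) is heavy, so it takes stress.
Stress on syllable 4: nu:.bid.ma.ˈre:.pa:f.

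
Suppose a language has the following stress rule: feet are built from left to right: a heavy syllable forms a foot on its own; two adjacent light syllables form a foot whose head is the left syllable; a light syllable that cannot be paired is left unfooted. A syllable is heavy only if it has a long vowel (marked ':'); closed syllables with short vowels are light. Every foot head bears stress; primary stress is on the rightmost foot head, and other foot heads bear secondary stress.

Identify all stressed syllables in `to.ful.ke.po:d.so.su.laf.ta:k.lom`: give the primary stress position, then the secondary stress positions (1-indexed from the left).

primary 8, secondary 1, 4, 5

Weights: 1 to L, 2 ful L, 3 ke L, 4 po:d H, 5 so L, 6 su L, 7 laf L, 8 ta:k H, 9 lom L.
Parse left to right (heavy = foot alone; LL = one foot; stranded L unfooted): (ˈto.ful) ke (ˈpo:d) (ˈso.su) laf (ˈta:k) lom.
Foot heads: 1, 4, 5, 8.
Primary stress on the rightmost head = syllable 8.
Secondary stress on 1, 4, 5: ˌto.ful.ke.ˌpo:d.ˌso.su.laf.ˈta:k.lom.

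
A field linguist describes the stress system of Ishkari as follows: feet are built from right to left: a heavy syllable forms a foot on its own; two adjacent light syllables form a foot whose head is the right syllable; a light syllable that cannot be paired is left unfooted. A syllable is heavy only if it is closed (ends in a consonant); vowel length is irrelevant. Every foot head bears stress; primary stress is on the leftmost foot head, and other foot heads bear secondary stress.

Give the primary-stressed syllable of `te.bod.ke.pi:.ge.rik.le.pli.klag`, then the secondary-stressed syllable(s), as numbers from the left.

primary 2, secondary 5, 6, 8, 9

Weights: 1 te L, 2 bod H, 3 ke L, 4 pi: L, 5 ge L, 6 rik H, 7 le L, 8 pli L, 9 klag H.
Parse right to left (heavy = foot alone; LL = one foot; stranded L unfooted): te (ˈbod) ke (pi:.ˈge) (ˈrik) (le.ˈpli) (ˈklag).
Foot heads: 2, 5, 6, 8, 9.
Primary stress on the leftmost head = syllable 2.
Secondary stress on 5, 6, 8, 9: te.ˈbod.ke.pi:.ˌge.ˌrik.le.ˌpli.ˌklag.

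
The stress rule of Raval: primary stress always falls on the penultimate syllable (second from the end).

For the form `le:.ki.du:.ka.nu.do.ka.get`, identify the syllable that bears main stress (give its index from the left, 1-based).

7

The word has 8 syllables; the penultimate syllable (second from the end) is syllable 7 (ka).
Primary stress: syllable 7 → le:.ki.du:.ka.nu.do.ˈka.get.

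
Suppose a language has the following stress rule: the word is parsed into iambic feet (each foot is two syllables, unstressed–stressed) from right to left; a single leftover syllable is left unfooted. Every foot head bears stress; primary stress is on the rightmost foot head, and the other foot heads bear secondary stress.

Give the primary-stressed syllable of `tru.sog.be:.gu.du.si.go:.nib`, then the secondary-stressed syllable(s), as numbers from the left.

Parse right to left into iambic (σˈσ) feet: (tru.ˈsog) (be:.ˈgu) (du.ˈsi) (go:.ˈnib).
Foot heads (stressed positions): 2, 4, 6, 8.
End Rule Rightmost: primary stress on the rightmost head = syllable 8.
Secondary stress on 2, 4, 6: tru.ˌsog.be:.ˌgu.du.ˌsi.go:.ˈnib.

primary 8, secondary 2, 4, 6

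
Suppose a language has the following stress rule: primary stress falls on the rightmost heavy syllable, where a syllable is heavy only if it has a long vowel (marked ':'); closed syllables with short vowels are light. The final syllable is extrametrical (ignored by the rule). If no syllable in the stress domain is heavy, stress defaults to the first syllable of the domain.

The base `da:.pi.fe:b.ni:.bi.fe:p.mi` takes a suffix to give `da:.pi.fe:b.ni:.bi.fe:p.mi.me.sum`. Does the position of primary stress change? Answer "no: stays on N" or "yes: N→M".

Base `da:.pi.fe:b.ni:.bi.fe:p.mi` (7 syllables):
  The final syllable (7, mi) is extrametrical; the stress domain is syllables 1–6.
  Weights: 1 da: H, 2 pi L, 3 fe:b H, 4 ni: H, 5 bi L, 6 fe:p H.
  Heavy syllables in the domain: 1, 3, 4, 6. The rightmost is syllable 6 (fe:p).
  → primary stress on syllable 6.
Suffixed `da:.pi.fe:b.ni:.bi.fe:p.mi.me.sum` (9 syllables):
  The final syllable (9, sum) is extrametrical; the stress domain is syllables 1–8.
  Weights: 1 da: H, 2 pi L, 3 fe:b H, 4 ni: H, 5 bi L, 6 fe:p H, 7 mi L, 8 me L.
  Heavy syllables in the domain: 1, 3, 4, 6. The rightmost is syllable 6 (fe:p).
  → primary stress on syllable 6.

no: stays on 6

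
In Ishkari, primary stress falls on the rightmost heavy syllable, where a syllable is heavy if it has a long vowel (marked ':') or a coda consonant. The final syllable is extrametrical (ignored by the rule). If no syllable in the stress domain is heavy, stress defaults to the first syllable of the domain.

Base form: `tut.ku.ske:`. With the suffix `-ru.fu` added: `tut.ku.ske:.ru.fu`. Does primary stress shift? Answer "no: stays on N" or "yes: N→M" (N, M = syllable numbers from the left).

Base `tut.ku.ske:` (3 syllables):
  The final syllable (3, ske:) is extrametrical; the stress domain is syllables 1–2.
  Weights: 1 tut H, 2 ku L.
  Heavy syllables in the domain: 1. The rightmost is syllable 1 (tut).
  → primary stress on syllable 1.
Suffixed `tut.ku.ske:.ru.fu` (5 syllables):
  The final syllable (5, fu) is extrametrical; the stress domain is syllables 1–4.
  Weights: 1 tut H, 2 ku L, 3 ske: H, 4 ru L.
  Heavy syllables in the domain: 1, 3. The rightmost is syllable 3 (ske:).
  → primary stress on syllable 3.

yes: 1→3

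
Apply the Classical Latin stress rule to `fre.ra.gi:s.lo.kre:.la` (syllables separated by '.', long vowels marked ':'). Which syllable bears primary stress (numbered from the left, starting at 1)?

Classical Latin: stress the penult if heavy (long vowel or closed), else the antepenult.
Weights: 4 lo L, 5 kre: H, 6 la L.
The penult (syllable 5, kre:) is heavy, so it takes stress.
Stress on syllable 5: fre.ra.gi:s.lo.ˈkre:.la.

5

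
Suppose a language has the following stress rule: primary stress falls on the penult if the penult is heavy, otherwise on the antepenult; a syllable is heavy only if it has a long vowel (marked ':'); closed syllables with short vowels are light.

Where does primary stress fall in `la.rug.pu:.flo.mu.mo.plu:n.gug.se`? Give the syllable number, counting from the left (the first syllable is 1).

Weights: 7 plu:n H, 8 gug L, 9 se L.
The penult (syllable 8, gug) is light, so stress falls on the antepenult (syllable 7, plu:n).
Primary stress: syllable 7 → la.rug.pu:.flo.mu.mo.ˈplu:n.gug.se.

7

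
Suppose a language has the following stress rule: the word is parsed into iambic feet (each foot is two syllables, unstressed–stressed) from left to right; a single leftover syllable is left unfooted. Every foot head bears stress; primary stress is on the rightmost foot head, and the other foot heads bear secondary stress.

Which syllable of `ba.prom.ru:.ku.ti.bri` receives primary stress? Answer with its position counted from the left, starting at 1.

Parse left to right into iambic (σˈσ) feet: (ba.ˈprom) (ru:.ˈku) (ti.ˈbri).
Foot heads (stressed positions): 2, 4, 6.
End Rule Rightmost: primary stress on the rightmost head = syllable 6.
Primary stress: syllable 6 → ba.prom.ru:.ku.ti.ˈbri.

6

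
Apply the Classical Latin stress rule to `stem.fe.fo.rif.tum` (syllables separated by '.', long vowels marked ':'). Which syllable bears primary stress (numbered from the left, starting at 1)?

4

Classical Latin: stress the penult if heavy (long vowel or closed), else the antepenult.
Weights: 3 fo L, 4 rif H, 5 tum H.
The penult (syllable 4, rif) is heavy, so it takes stress.
Stress on syllable 4: stem.fe.fo.ˈrif.tum.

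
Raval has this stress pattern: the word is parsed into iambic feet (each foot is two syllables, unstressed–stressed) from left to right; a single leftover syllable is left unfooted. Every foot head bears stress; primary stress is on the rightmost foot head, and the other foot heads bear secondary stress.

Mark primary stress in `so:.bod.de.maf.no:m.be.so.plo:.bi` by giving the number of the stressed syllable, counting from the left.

8

Parse left to right into iambic (σˈσ) feet: (so:.ˈbod) (de.ˈmaf) (no:m.ˈbe) (so.ˈplo:) bi. Syllable 9 is left unfooted.
Foot heads (stressed positions): 2, 4, 6, 8.
End Rule Rightmost: primary stress on the rightmost head = syllable 8.
Primary stress: syllable 8 → so:.bod.de.maf.no:m.be.so.ˈplo:.bi.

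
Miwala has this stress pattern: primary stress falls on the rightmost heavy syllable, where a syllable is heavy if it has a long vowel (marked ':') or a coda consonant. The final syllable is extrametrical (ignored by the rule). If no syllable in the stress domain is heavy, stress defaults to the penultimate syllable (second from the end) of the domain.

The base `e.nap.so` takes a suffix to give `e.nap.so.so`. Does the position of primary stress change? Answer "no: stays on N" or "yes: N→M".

no: stays on 2

Base `e.nap.so` (3 syllables):
  The final syllable (3, so) is extrametrical; the stress domain is syllables 1–2.
  Weights: 1 e L, 2 nap H.
  Heavy syllables in the domain: 2. The rightmost is syllable 2 (nap).
  → primary stress on syllable 2.
Suffixed `e.nap.so.so` (4 syllables):
  The final syllable (4, so) is extrametrical; the stress domain is syllables 1–3.
  Weights: 1 e L, 2 nap H, 3 so L.
  Heavy syllables in the domain: 2. The rightmost is syllable 2 (nap).
  → primary stress on syllable 2.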